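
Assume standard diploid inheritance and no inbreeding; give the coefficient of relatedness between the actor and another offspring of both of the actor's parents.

Each parent–offspring link contributes a factor of 1/2, and independent paths through distinct common ancestors add.
Full sibs share both parents — two paths of length 2: r = 2·(1/2)^2 = 1/2.

0.5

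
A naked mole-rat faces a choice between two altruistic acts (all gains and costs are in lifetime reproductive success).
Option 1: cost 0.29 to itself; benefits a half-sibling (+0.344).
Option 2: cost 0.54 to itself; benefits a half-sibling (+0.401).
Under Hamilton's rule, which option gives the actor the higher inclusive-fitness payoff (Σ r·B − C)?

Option 1

Option 1: r to a half-sibling = 0.25.
Option 1: Σ r·B − C = (1·0.25·0.344) − 0.29 = -0.204.
Option 2: r to a half-sibling = 0.25.
Option 2: Σ r·B − C = (1·0.25·0.401) − 0.54 = -0.43975.
Option 1 has the higher net inclusive-fitness payoff.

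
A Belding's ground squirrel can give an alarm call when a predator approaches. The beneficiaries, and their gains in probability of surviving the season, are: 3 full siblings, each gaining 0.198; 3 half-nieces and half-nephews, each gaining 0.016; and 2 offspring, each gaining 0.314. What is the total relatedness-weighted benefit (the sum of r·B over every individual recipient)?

r to a full sibling = 0.5 (full sibs share both parents — two paths of length 2: r = 2·(1/2)^2 = 1/2).
r to a half-niece or half-nephew = 1/8 (half-aunt/uncle↔niece/nephew: one path of length 3: r = (1/2)^3 = 1/8).
r to an offspring = 0.5 (one parent–offspring link: r = (1/2)^1 = 1/2).
Summing one r·B term per recipient: 3·0.5·0.198 + 3·0.125·0.016 + 2·0.5·0.314 = 0.617.

0.617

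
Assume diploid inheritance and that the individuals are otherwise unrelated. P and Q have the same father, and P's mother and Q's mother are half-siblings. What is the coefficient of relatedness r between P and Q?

0.3125

Relatedness sums over independent paths through distinct common ancestors.
P and Q are related in two ways: half-sibs through their shared father (r = 1/4) and half first cousins through their mothers (r = 1/16).
r = 1/4 + 1/16 = 0.3125.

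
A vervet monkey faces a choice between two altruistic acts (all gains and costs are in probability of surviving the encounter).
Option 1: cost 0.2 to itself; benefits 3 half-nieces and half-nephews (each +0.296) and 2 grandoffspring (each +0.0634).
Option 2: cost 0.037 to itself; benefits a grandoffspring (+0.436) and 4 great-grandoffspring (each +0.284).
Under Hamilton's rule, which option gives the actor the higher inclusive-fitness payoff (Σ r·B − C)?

Option 1: r to a half-niece or half-nephew = 0.125.
Option 1: r to a grandoffspring = 0.25.
Option 1: Σ r·B − C = (3·0.125·0.296 + 2·0.25·0.0634) − 0.2 = -0.0573.
Option 2: r to a grandoffspring = 0.25.
Option 2: r to a great-grandoffspring = 0.125.
Option 2: Σ r·B − C = (1·0.25·0.436 + 4·0.125·0.284) − 0.037 = 0.214.
Option 2 has the higher net inclusive-fitness payoff.

Option 2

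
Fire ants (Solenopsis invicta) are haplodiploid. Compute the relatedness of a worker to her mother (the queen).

One meiotic link between diploid queen and diploid daughter: r = 1/2.

0.5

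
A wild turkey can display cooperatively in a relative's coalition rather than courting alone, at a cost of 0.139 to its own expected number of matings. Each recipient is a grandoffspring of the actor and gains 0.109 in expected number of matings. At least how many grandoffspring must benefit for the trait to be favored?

r to a grandoffspring = 1/4 (two parent–offspring links: r = (1/2)^2 = 1/4).
Hamilton's rule: n·r·B > C  ⇒  n > C/(r·B) = 0.139/(0.25·0.109) = 5.101.
The smallest integer exceeding 5.101 is 6.

6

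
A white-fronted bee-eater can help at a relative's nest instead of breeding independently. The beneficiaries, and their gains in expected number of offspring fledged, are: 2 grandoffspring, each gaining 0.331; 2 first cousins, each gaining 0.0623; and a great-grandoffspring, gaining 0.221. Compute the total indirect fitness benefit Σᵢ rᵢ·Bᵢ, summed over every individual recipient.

0.2087

r to a grandoffspring = 1/4 (two parent–offspring links: r = (1/2)^2 = 1/4).
r to a first cousin = 0.125 (first cousins share one grandparent pair — two paths of length 4: r = 2·(1/2)^4 = 1/8).
r to a great-grandoffspring = 1/8 (three parent–offspring links: r = (1/2)^3 = 1/8).
Summing one r·B term per recipient: 2·0.25·0.331 + 2·0.125·0.0623 + 1·0.125·0.221 = 0.2087.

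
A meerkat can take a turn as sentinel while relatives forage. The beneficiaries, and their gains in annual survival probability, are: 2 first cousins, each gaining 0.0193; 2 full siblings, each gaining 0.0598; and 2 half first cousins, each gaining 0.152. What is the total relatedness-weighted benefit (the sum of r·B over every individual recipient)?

r to a first cousin = 1/8 (first cousins share one grandparent pair — two paths of length 4: r = 2·(1/2)^4 = 1/8).
r to a full sibling = 0.5 (full sibs share both parents — two paths of length 2: r = 2·(1/2)^2 = 1/2).
r to a half first cousin = 0.0625 (half first cousins share one grandparent — one path of length 4: r = (1/2)^4 = 1/16).
Summing one r·B term per recipient: 2·0.125·0.0193 + 2·0.5·0.0598 + 2·0.0625·0.152 = 0.083625.

0.083625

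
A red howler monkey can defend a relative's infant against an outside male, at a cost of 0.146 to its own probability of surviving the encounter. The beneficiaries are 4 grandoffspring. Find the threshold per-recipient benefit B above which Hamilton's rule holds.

r to a grandoffspring = 1/4 (two parent–offspring links: r = (1/2)^2 = 1/4).
Hamilton's rule with n recipients of equal r: n·r·B > C, so B > C/(n·r) = 0.146/(4·0.25) = 0.146.

0.146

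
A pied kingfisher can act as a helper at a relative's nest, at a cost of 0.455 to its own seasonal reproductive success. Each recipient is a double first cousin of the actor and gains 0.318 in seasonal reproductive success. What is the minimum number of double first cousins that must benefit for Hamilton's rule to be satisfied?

6

r to a double first cousin = 1/4 (double first cousins share both grandparent pairs — four paths of length 4: r = 4·(1/2)^4 = 1/4).
Hamilton's rule: n·r·B > C  ⇒  n > C/(r·B) = 0.455/(0.25·0.318) = 5.723.
The smallest integer exceeding 5.723 is 6.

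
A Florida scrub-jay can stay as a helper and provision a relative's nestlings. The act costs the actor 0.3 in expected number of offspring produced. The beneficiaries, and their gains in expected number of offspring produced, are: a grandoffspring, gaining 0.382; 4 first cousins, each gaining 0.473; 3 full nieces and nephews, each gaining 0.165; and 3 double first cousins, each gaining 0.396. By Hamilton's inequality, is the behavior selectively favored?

Yes

Hamilton's rule: the trait is favored when the sum of r·B over every recipient exceeds the actor's cost C.
r to a grandoffspring = 1/4 (two parent–offspring links: r = (1/2)^2 = 1/4).
r to a first cousin = 0.125 (first cousins share one grandparent pair — two paths of length 4: r = 2·(1/2)^4 = 1/8).
r to a full niece or nephew = 1/4 (full aunt/uncle↔niece/nephew: two paths of length 3 through the shared grandparent pair: r = 2·(1/2)^3 = 1/4).
r to a double first cousin = 1/4 (double first cousins share both grandparent pairs — four paths of length 4: r = 4·(1/2)^4 = 1/4).
Summing one r·B term per recipient: 1·0.25·0.382 + 4·0.125·0.473 + 3·0.25·0.165 + 3·0.25·0.396 = 0.75275.
0.75275 > 0.3: the indirect benefit exceeds the cost.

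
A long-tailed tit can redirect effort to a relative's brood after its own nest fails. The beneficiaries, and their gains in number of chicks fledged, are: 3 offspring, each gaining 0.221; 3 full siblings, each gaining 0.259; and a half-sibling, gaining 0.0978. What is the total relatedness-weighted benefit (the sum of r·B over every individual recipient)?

0.74445

r to an offspring = 0.5 (one parent–offspring link: r = (1/2)^1 = 1/2).
r to a full sibling = 0.5 (full sibs share both parents — two paths of length 2: r = 2·(1/2)^2 = 1/2).
r to a half-sibling = 0.25 (half-sibs share one parent — one path of length 2: r = (1/2)^2 = 1/4).
Summing one r·B term per recipient: 3·0.5·0.221 + 3·0.5·0.259 + 1·0.25·0.0978 = 0.74445.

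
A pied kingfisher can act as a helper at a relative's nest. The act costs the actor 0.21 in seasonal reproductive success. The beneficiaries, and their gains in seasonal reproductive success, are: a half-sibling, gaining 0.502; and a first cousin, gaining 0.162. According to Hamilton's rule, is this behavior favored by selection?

Hamilton's rule: the trait is favored when the sum of r·B over every recipient exceeds the actor's cost C.
r to a half-sibling = 1/4 (half-sibs share one parent — one path of length 2: r = (1/2)^2 = 1/4).
r to a first cousin = 1/8 (first cousins share one grandparent pair — two paths of length 4: r = 2·(1/2)^4 = 1/8).
Summing one r·B term per recipient: 1·0.25·0.502 + 1·0.125·0.162 = 0.14575.
0.14575 < 0.21: the indirect benefit is less than the cost.

No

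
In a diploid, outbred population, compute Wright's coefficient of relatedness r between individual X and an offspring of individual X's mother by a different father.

0.25

Each parent–offspring link contributes a factor of 1/2, and independent paths through distinct common ancestors add.
Half-sibs share one parent — one path of length 2: r = (1/2)^2 = 1/4.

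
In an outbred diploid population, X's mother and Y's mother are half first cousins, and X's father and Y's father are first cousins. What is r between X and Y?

Wright's path rule: contributions from independent ancestry routes add.
X and Y are related in two ways: half second cousins through their mothers (r = 1/64) and second cousins through their fathers (r = 1/32).
r = 1/64 + 1/32 = 3/64 = 0.046875.

0.046875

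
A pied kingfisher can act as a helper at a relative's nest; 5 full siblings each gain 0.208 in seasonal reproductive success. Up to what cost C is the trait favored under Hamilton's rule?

0.52

r to a full sibling = 1/2 (full sibs share both parents — two paths of length 2: r = 2·(1/2)^2 = 1/2).
Hamilton's rule: n·r·B > C, so the trait is favored while C < n·r·B = 5·0.5·0.208 = 0.52.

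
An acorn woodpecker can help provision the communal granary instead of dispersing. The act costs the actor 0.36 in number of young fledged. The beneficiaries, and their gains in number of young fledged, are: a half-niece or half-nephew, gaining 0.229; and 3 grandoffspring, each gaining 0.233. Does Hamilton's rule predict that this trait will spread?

Hamilton's rule: the trait is favored when the sum of r·B over every recipient exceeds the actor's cost C.
r to a half-niece or half-nephew = 0.125 (half-aunt/uncle↔niece/nephew: one path of length 3: r = (1/2)^3 = 1/8).
r to a grandoffspring = 1/4 (two parent–offspring links: r = (1/2)^2 = 1/4).
Summing one r·B term per recipient: 1·0.125·0.229 + 3·0.25·0.233 = 0.203375.
0.203375 < 0.36: the indirect benefit is less than the cost.

No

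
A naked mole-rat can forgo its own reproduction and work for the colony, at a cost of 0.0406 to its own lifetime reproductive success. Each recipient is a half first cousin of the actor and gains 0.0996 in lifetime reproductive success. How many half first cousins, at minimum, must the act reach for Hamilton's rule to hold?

7

r to a half first cousin = 1/16 (half first cousins share one grandparent — one path of length 4: r = (1/2)^4 = 1/16).
Hamilton's rule: n·r·B > C  ⇒  n > C/(r·B) = 0.0406/(0.0625·0.0996) = 6.522.
The smallest integer exceeding 6.522 is 7.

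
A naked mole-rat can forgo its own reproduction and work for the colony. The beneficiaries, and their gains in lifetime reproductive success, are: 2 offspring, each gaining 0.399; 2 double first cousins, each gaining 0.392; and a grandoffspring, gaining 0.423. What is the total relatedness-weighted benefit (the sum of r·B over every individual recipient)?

r to an offspring = 0.5 (one parent–offspring link: r = (1/2)^1 = 1/2).
r to a double first cousin = 1/4 (double first cousins share both grandparent pairs — four paths of length 4: r = 4·(1/2)^4 = 1/4).
r to a grandoffspring = 1/4 (two parent–offspring links: r = (1/2)^2 = 1/4).
Summing one r·B term per recipient: 2·0.5·0.399 + 2·0.25·0.392 + 1·0.25·0.423 = 0.70075.

0.70075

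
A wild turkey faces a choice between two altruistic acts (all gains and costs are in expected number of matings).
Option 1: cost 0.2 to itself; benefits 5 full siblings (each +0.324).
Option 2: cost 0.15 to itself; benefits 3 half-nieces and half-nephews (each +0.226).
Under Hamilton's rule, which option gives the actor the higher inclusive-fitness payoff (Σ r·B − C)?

Option 1

Option 1: r to a full sibling = 0.5.
Option 1: Σ r·B − C = (5·0.5·0.324) − 0.2 = 0.61.
Option 2: r to a half-niece or half-nephew = 0.125.
Option 2: Σ r·B − C = (3·0.125·0.226) − 0.15 = -0.06525.
Option 1 has the higher net inclusive-fitness payoff.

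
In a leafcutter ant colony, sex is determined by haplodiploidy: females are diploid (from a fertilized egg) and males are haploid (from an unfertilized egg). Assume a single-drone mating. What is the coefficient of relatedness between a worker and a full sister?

Haplodiploid full sisters inherit their father's entire haploid genome identically (contributing 1/2) and on average half of their mother's contribution (1/2 · 1/2 = 1/4); r = 1/2 + 1/4 = 3/4.

0.75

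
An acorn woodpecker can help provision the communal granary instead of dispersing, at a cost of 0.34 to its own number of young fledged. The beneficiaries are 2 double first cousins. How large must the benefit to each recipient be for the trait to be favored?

r to a double first cousin = 0.25 (double first cousins share both grandparent pairs — four paths of length 4: r = 4·(1/2)^4 = 1/4).
Hamilton's rule with n recipients of equal r: n·r·B > C, so B > C/(n·r) = 0.34/(2·0.25) = 0.68.

0.68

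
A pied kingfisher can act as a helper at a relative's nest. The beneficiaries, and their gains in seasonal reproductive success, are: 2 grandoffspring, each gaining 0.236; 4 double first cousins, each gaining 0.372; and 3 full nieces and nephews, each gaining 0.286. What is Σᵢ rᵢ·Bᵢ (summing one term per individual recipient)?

r to a grandoffspring = 1/4 (two parent–offspring links: r = (1/2)^2 = 1/4).
r to a double first cousin = 1/4 (double first cousins share both grandparent pairs — four paths of length 4: r = 4·(1/2)^4 = 1/4).
r to a full niece or nephew = 0.25 (full aunt/uncle↔niece/nephew: two paths of length 3 through the shared grandparent pair: r = 2·(1/2)^3 = 1/4).
Summing one r·B term per recipient: 2·0.25·0.236 + 4·0.25·0.372 + 3·0.25·0.286 = 0.7045.

0.7045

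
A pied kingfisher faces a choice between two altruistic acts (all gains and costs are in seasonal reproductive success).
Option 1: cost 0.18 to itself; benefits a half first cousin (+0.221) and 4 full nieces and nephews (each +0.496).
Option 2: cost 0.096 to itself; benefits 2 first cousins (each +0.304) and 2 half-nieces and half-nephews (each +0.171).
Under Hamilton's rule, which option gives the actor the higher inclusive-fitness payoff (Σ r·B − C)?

Option 1: r to a half first cousin = 0.0625.
Option 1: r to a full niece or nephew = 0.25.
Option 1: Σ r·B − C = (1·0.0625·0.221 + 4·0.25·0.496) − 0.18 = 0.3298125.
Option 2: r to a first cousin = 0.125.
Option 2: r to a half-niece or half-nephew = 0.125.
Option 2: Σ r·B − C = (2·0.125·0.304 + 2·0.125·0.171) − 0.096 = 0.02275.
Option 1 has the higher net inclusive-fitness payoff.

Option 1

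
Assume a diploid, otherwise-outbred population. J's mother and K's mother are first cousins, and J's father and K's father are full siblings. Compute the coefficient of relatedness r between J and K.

With two independent routes of shared ancestry, r is the sum of the two contributions.
J and K are related in two ways: second cousins through their mothers (r = 1/32) and first cousins through their fathers (r = 1/8).
r = 1/32 + 1/8 = 5/32 = 0.15625.

0.15625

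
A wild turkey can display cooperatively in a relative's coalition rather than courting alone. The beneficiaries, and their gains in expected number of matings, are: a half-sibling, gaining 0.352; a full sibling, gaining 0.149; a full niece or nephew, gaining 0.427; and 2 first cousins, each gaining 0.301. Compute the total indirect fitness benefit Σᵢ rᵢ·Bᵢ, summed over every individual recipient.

r to a half-sibling = 1/4 (half-sibs share one parent — one path of length 2: r = (1/2)^2 = 1/4).
r to a full sibling = 1/2 (full sibs share both parents — two paths of length 2: r = 2·(1/2)^2 = 1/2).
r to a full niece or nephew = 1/4 (full aunt/uncle↔niece/nephew: two paths of length 3 through the shared grandparent pair: r = 2·(1/2)^3 = 1/4).
r to a first cousin = 0.125 (first cousins share one grandparent pair — two paths of length 4: r = 2·(1/2)^4 = 1/8).
Summing one r·B term per recipient: 1·0.25·0.352 + 1·0.5·0.149 + 1·0.25·0.427 + 2·0.125·0.301 = 0.3445.

0.3445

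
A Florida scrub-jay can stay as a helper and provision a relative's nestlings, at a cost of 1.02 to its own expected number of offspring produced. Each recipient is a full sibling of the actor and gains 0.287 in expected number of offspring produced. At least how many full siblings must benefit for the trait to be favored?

r to a full sibling = 1/2 (full sibs share both parents — two paths of length 2: r = 2·(1/2)^2 = 1/2).
Hamilton's rule: n·r·B > C  ⇒  n > C/(r·B) = 1.02/(0.5·0.287) = 7.108.
The smallest integer exceeding 7.108 is 8.

8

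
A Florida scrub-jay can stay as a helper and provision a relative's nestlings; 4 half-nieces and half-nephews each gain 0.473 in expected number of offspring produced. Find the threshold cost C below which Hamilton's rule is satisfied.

0.2365

r to a half-niece or half-nephew = 0.125 (half-aunt/uncle↔niece/nephew: one path of length 3: r = (1/2)^3 = 1/8).
Hamilton's rule: n·r·B > C, so the trait is favored while C < n·r·B = 4·0.125·0.473 = 0.2365.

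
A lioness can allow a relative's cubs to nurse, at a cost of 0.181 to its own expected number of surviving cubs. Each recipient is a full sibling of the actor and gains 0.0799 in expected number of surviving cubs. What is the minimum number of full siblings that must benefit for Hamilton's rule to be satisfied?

5

r to a full sibling = 1/2 (full sibs share both parents — two paths of length 2: r = 2·(1/2)^2 = 1/2).
Hamilton's rule: n·r·B > C  ⇒  n > C/(r·B) = 0.181/(0.5·0.0799) = 4.531.
The smallest integer exceeding 4.531 is 5.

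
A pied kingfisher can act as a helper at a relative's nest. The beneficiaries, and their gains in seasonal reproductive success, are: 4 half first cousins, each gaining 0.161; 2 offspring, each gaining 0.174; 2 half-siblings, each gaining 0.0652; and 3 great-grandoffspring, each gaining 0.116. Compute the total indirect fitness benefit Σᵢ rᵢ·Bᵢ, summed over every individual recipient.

r to a half first cousin = 1/16 (half first cousins share one grandparent — one path of length 4: r = (1/2)^4 = 1/16).
r to an offspring = 1/2 (one parent–offspring link: r = (1/2)^1 = 1/2).
r to a half-sibling = 0.25 (half-sibs share one parent — one path of length 2: r = (1/2)^2 = 1/4).
r to a great-grandoffspring = 0.125 (three parent–offspring links: r = (1/2)^3 = 1/8).
Summing one r·B term per recipient: 4·0.0625·0.161 + 2·0.5·0.174 + 2·0.25·0.0652 + 3·0.125·0.116 = 0.29035.

0.29035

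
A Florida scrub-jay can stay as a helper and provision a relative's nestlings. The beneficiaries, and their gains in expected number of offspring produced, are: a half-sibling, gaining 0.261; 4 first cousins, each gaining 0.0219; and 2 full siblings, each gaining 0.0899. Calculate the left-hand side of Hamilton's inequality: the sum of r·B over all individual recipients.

r to a half-sibling = 0.25 (half-sibs share one parent — one path of length 2: r = (1/2)^2 = 1/4).
r to a first cousin = 0.125 (first cousins share one grandparent pair — two paths of length 4: r = 2·(1/2)^4 = 1/8).
r to a full sibling = 0.5 (full sibs share both parents — two paths of length 2: r = 2·(1/2)^2 = 1/2).
Summing one r·B term per recipient: 1·0.25·0.261 + 4·0.125·0.0219 + 2·0.5·0.0899 = 0.1661.

0.1661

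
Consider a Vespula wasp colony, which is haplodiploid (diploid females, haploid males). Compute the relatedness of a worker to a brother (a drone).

0.25

Her haploid brother carries none of their father's genes and a random half of their mother's genome; that half matches the maternal half of her own genome with probability 1/2: r = 1/2 · 1/2 = 1/4.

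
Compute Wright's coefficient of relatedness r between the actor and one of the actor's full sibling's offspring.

0.25

Each parent–offspring link contributes a factor of 1/2, and independent paths through distinct common ancestors add.
Full aunt/uncle↔niece/nephew: two paths of length 3 through the shared grandparent pair: r = 2·(1/2)^3 = 1/4.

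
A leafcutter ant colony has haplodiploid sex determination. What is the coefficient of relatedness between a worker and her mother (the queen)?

One meiotic link between diploid queen and diploid daughter: r = 1/2.

0.5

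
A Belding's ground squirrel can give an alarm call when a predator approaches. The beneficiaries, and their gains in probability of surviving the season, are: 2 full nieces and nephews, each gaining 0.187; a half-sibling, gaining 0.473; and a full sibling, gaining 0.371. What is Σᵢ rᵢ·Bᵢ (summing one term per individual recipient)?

0.39725

r to a full niece or nephew = 0.25 (full aunt/uncle↔niece/nephew: two paths of length 3 through the shared grandparent pair: r = 2·(1/2)^3 = 1/4).
r to a half-sibling = 1/4 (half-sibs share one parent — one path of length 2: r = (1/2)^2 = 1/4).
r to a full sibling = 0.5 (full sibs share both parents — two paths of length 2: r = 2·(1/2)^2 = 1/2).
Summing one r·B term per recipient: 2·0.25·0.187 + 1·0.25·0.473 + 1·0.5·0.371 = 0.39725.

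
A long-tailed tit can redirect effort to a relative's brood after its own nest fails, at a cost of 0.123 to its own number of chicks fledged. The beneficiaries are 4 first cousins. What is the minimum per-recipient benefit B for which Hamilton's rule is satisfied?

0.246

r to a first cousin = 1/8 (first cousins share one grandparent pair — two paths of length 4: r = 2·(1/2)^4 = 1/8).
Hamilton's rule with n recipients of equal r: n·r·B > C, so B > C/(n·r) = 0.123/(4·0.125) = 0.246.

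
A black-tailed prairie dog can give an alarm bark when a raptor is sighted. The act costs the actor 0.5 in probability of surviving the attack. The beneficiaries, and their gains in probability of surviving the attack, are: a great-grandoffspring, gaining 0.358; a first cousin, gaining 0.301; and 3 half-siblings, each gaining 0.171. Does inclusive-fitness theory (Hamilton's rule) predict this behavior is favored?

Hamilton's rule: the trait is favored when the sum of r·B over every recipient exceeds the actor's cost C.
r to a great-grandoffspring = 1/8 (three parent–offspring links: r = (1/2)^3 = 1/8).
r to a first cousin = 0.125 (first cousins share one grandparent pair — two paths of length 4: r = 2·(1/2)^4 = 1/8).
r to a half-sibling = 0.25 (half-sibs share one parent — one path of length 2: r = (1/2)^2 = 1/4).
Summing one r·B term per recipient: 1·0.125·0.358 + 1·0.125·0.301 + 3·0.25·0.171 = 0.210625.
0.210625 < 0.5: the indirect benefit is less than the cost.

No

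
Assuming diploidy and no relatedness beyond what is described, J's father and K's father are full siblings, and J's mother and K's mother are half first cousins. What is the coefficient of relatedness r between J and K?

0.140625

Wright's path rule: contributions from independent ancestry routes add.
J and K are related in two ways: first cousins through their fathers (r = 1/8) and half second cousins through their mothers (r = 1/64).
r = 1/8 + 1/64 = 9/64 = 0.140625.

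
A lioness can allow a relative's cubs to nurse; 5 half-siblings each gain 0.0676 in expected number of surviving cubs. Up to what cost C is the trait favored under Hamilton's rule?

0.0845

r to a half-sibling = 0.25 (half-sibs share one parent — one path of length 2: r = (1/2)^2 = 1/4).
Hamilton's rule: n·r·B > C, so the trait is favored while C < n·r·B = 5·0.25·0.0676 = 0.0845.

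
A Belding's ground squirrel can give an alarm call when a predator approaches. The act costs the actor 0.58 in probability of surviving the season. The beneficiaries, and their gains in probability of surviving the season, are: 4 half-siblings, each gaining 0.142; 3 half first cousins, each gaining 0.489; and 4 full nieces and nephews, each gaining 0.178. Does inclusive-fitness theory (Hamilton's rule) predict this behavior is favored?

No

Hamilton's rule: the trait is favored when the sum of r·B over every recipient exceeds the actor's cost C.
r to a half-sibling = 1/4 (half-sibs share one parent — one path of length 2: r = (1/2)^2 = 1/4).
r to a half first cousin = 1/16 (half first cousins share one grandparent — one path of length 4: r = (1/2)^4 = 1/16).
r to a full niece or nephew = 0.25 (full aunt/uncle↔niece/nephew: two paths of length 3 through the shared grandparent pair: r = 2·(1/2)^3 = 1/4).
Summing one r·B term per recipient: 4·0.25·0.142 + 3·0.0625·0.489 + 4·0.25·0.178 = 0.4116875.
0.4116875 < 0.58: the indirect benefit is less than the cost.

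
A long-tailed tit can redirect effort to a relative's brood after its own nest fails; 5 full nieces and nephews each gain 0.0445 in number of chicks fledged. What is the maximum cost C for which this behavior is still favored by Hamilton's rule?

r to a full niece or nephew = 0.25 (full aunt/uncle↔niece/nephew: two paths of length 3 through the shared grandparent pair: r = 2·(1/2)^3 = 1/4).
Hamilton's rule: n·r·B > C, so the trait is favored while C < n·r·B = 5·0.25·0.0445 = 0.055625.

0.055625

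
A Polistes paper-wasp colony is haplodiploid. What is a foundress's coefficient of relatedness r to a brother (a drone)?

Her haploid brother carries none of their father's genes and a random half of their mother's genome; that half matches the maternal half of her own genome with probability 1/2: r = 1/2 · 1/2 = 1/4.

0.25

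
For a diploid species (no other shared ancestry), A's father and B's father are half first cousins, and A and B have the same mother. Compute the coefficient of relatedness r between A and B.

0.265625

Wright's path rule: contributions from independent ancestry routes add.
A and B are related in two ways: half second cousins through their fathers (r = 1/64) and half-sibs through their shared mother (r = 1/4).
r = 1/64 + 1/4 = 0.265625.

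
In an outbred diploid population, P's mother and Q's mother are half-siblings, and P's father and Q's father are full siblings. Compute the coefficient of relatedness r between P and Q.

0.1875

Relatedness sums over independent paths through distinct common ancestors.
P and Q are related in two ways: half first cousins through their mothers (r = 1/16) and first cousins through their fathers (r = 1/8).
r = 1/16 + 1/8 = 3/16 = 0.1875.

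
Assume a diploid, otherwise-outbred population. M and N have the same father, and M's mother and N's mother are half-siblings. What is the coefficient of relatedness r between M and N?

0.3125

Relatedness sums over independent paths through distinct common ancestors.
M and N are related in two ways: half-sibs through their shared father (r = 1/4) and half first cousins through their mothers (r = 1/16).
r = 1/4 + 1/16 = 5/16 = 0.3125.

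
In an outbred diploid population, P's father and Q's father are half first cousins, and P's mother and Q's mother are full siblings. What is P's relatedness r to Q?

0.140625

Independent pedigree routes through distinct common ancestors add.
P and Q are related in two ways: half second cousins through their fathers (r = 1/64) and first cousins through their mothers (r = 1/8).
r = 1/64 + 1/8 = 0.140625.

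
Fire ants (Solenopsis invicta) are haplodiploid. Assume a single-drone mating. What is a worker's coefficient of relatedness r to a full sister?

Haplodiploid full sisters inherit their father's entire haploid genome identically (contributing 1/2) and on average half of their mother's contribution (1/2 · 1/2 = 1/4); r = 1/2 + 1/4 = 3/4.

0.75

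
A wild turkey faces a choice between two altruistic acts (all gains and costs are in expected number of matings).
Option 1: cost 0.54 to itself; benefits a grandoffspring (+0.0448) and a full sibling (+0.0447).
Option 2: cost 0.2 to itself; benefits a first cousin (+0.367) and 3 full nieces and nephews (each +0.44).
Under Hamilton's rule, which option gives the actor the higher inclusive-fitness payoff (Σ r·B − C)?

Option 2

Option 1: r to a grandoffspring = 0.25.
Option 1: r to a full sibling = 0.5.
Option 1: Σ r·B − C = (1·0.25·0.0448 + 1·0.5·0.0447) − 0.54 = -0.50645.
Option 2: r to a first cousin = 0.125.
Option 2: r to a full niece or nephew = 0.25.
Option 2: Σ r·B − C = (1·0.125·0.367 + 3·0.25·0.44) − 0.2 = 0.175875.
Option 2 has the higher net inclusive-fitness payoff.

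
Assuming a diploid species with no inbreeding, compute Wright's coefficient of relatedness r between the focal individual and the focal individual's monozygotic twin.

1

Each parent–offspring link contributes a factor of 1/2, and independent paths through distinct common ancestors add.
Monozygotic twins share every allele identical by descent: r = 1.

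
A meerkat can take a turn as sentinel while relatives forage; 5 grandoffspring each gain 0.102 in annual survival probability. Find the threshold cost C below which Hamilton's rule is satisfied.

r to a grandoffspring = 0.25 (two parent–offspring links: r = (1/2)^2 = 1/4).
Hamilton's rule: n·r·B > C, so the trait is favored while C < n·r·B = 5·0.25·0.102 = 0.1275.

0.1275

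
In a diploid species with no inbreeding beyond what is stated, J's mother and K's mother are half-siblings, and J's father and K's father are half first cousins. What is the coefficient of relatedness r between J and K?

With two independent routes of shared ancestry, r is the sum of the two contributions.
J and K are related in two ways: half first cousins through their mothers (r = 1/16) and half second cousins through their fathers (r = 1/64).
r = 1/16 + 1/64 = 0.078125.

0.078125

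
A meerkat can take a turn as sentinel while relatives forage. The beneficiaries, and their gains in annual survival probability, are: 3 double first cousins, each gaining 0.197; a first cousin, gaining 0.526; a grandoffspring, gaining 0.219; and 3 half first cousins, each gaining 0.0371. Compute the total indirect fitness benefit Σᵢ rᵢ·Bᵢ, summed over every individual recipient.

r to a double first cousin = 0.25 (double first cousins share both grandparent pairs — four paths of length 4: r = 4·(1/2)^4 = 1/4).
r to a first cousin = 0.125 (first cousins share one grandparent pair — two paths of length 4: r = 2·(1/2)^4 = 1/8).
r to a grandoffspring = 0.25 (two parent–offspring links: r = (1/2)^2 = 1/4).
r to a half first cousin = 0.0625 (half first cousins share one grandparent — one path of length 4: r = (1/2)^4 = 1/16).
Summing one r·B term per recipient: 3·0.25·0.197 + 1·0.125·0.526 + 1·0.25·0.219 + 3·0.0625·0.0371 = 0.27520625.

0.27520625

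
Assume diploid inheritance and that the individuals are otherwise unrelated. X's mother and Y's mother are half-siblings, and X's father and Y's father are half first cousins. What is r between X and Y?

Wright's path rule: contributions from independent ancestry routes add.
X and Y are related in two ways: half first cousins through their mothers (r = 1/16) and half second cousins through their fathers (r = 1/64).
r = 1/16 + 1/64 = 5/64 = 0.078125.

0.078125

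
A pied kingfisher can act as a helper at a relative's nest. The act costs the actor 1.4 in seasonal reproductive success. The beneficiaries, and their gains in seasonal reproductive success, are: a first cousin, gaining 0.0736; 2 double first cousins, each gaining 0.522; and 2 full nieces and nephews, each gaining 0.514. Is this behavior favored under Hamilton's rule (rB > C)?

Hamilton's rule: the trait is favored when the sum of r·B over every recipient exceeds the actor's cost C.
r to a first cousin = 0.125 (first cousins share one grandparent pair — two paths of length 4: r = 2·(1/2)^4 = 1/8).
r to a double first cousin = 0.25 (double first cousins share both grandparent pairs — four paths of length 4: r = 4·(1/2)^4 = 1/4).
r to a full niece or nephew = 0.25 (full aunt/uncle↔niece/nephew: two paths of length 3 through the shared grandparent pair: r = 2·(1/2)^3 = 1/4).
Summing one r·B term per recipient: 1·0.125·0.0736 + 2·0.25·0.522 + 2·0.25·0.514 = 0.5272.
0.5272 < 1.4: the indirect benefit is less than the cost.

No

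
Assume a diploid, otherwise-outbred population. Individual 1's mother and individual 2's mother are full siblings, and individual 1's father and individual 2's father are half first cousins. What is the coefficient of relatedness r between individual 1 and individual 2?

Wright's path rule: contributions from independent ancestry routes add.
Individual 1 and individual 2 are related in two ways: first cousins through their mothers (r = 1/8) and half second cousins through their fathers (r = 1/64).
r = 1/8 + 1/64 = 0.140625.

0.140625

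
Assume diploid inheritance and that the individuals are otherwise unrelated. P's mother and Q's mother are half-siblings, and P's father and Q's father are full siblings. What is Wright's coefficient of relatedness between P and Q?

0.1875

Wright's path rule: contributions from independent ancestry routes add.
P and Q are related in two ways: half first cousins through their mothers (r = 1/16) and first cousins through their fathers (r = 1/8).
r = 1/16 + 1/8 = 0.1875.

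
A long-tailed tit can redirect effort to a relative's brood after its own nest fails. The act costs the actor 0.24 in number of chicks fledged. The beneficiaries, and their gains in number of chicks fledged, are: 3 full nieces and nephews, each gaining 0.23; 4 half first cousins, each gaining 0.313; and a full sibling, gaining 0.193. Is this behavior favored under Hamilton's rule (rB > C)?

Yes

Hamilton's rule: the trait is favored when the sum of r·B over every recipient exceeds the actor's cost C.
r to a full niece or nephew = 0.25 (full aunt/uncle↔niece/nephew: two paths of length 3 through the shared grandparent pair: r = 2·(1/2)^3 = 1/4).
r to a half first cousin = 1/16 (half first cousins share one grandparent — one path of length 4: r = (1/2)^4 = 1/16).
r to a full sibling = 1/2 (full sibs share both parents — two paths of length 2: r = 2·(1/2)^2 = 1/2).
Summing one r·B term per recipient: 3·0.25·0.23 + 4·0.0625·0.313 + 1·0.5·0.193 = 0.34725.
0.34725 > 0.24: the indirect benefit exceeds the cost.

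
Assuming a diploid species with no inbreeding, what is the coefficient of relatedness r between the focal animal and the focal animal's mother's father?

Each parent–offspring link contributes a factor of 1/2, and independent paths through distinct common ancestors add.
Two parent–offspring links: r = (1/2)^2 = 1/4.

0.25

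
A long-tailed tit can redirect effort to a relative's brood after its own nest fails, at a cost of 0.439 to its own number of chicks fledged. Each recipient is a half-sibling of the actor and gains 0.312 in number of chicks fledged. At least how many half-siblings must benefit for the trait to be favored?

6

r to a half-sibling = 0.25 (half-sibs share one parent — one path of length 2: r = (1/2)^2 = 1/4).
Hamilton's rule: n·r·B > C  ⇒  n > C/(r·B) = 0.439/(0.25·0.312) = 5.628.
The smallest integer exceeding 5.628 is 6.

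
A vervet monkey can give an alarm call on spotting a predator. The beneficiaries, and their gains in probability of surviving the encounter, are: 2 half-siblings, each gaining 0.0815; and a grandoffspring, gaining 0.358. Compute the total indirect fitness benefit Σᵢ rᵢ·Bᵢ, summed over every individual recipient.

r to a half-sibling = 0.25 (half-sibs share one parent — one path of length 2: r = (1/2)^2 = 1/4).
r to a grandoffspring = 1/4 (two parent–offspring links: r = (1/2)^2 = 1/4).
Summing one r·B term per recipient: 2·0.25·0.0815 + 1·0.25·0.358 = 0.13025.

0.13025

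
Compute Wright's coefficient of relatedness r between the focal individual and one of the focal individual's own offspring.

Each parent–offspring link contributes a factor of 1/2, and independent paths through distinct common ancestors add.
One parent–offspring link: r = (1/2)^1 = 1/2.

0.5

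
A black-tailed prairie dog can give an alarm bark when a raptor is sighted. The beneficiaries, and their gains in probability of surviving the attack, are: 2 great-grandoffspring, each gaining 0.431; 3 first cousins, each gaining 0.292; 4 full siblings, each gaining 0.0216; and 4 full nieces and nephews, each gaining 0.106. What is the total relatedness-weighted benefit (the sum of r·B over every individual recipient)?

0.36645

r to a great-grandoffspring = 1/8 (three parent–offspring links: r = (1/2)^3 = 1/8).
r to a first cousin = 0.125 (first cousins share one grandparent pair — two paths of length 4: r = 2·(1/2)^4 = 1/8).
r to a full sibling = 1/2 (full sibs share both parents — two paths of length 2: r = 2·(1/2)^2 = 1/2).
r to a full niece or nephew = 1/4 (full aunt/uncle↔niece/nephew: two paths of length 3 through the shared grandparent pair: r = 2·(1/2)^3 = 1/4).
Summing one r·B term per recipient: 2·0.125·0.431 + 3·0.125·0.292 + 4·0.5·0.0216 + 4·0.25·0.106 = 0.36645.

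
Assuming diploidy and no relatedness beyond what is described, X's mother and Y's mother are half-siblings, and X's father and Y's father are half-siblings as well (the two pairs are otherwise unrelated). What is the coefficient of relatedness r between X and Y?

0.125

With two independent routes of shared ancestry, r is the sum of the two contributions.
X and Y are related in two ways: half first cousins through their mothers (r = 1/16) and half first cousins through their fathers (r = 1/16).
r = 1/16 + 1/16 = 0.125.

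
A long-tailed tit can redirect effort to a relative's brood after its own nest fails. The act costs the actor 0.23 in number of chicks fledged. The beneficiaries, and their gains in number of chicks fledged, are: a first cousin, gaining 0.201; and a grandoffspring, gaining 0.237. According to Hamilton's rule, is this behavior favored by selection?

No

Hamilton's rule: the trait is favored when the sum of r·B over every recipient exceeds the actor's cost C.
r to a first cousin = 0.125 (first cousins share one grandparent pair — two paths of length 4: r = 2·(1/2)^4 = 1/8).
r to a grandoffspring = 1/4 (two parent–offspring links: r = (1/2)^2 = 1/4).
Summing one r·B term per recipient: 1·0.125·0.201 + 1·0.25·0.237 = 0.084375.
0.084375 < 0.23: the indirect benefit is less than the cost.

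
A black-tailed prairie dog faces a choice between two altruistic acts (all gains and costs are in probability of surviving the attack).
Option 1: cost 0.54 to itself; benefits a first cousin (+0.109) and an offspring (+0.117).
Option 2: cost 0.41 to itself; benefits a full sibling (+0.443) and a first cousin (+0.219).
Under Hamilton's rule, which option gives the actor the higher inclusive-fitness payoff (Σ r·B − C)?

Option 1: r to a first cousin = 0.125.
Option 1: r to an offspring = 0.5.
Option 1: Σ r·B − C = (1·0.125·0.109 + 1·0.5·0.117) − 0.54 = -0.467875.
Option 2: r to a full sibling = 0.5.
Option 2: r to a first cousin = 0.125.
Option 2: Σ r·B − C = (1·0.5·0.443 + 1·0.125·0.219) − 0.41 = -0.161125.
Option 2 has the higher net inclusive-fitness payoff.

Option 2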